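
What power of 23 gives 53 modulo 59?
44

Baby-step giant-step with step n = ⌈√59⌉ = 8.
Baby steps 23^j mod 59 (j:value) for j=0..7: 0:1, 1:23, 2:57, 3:13, 4:4, 5:33, 6:51, 7:52.
Giant-step multiplier: 23^(-8) ≡ 23^(58-8) = 23^50 ≡ 48 (mod 59).
Giant steps γ_i = 53·48^i mod 59: γ_0=53, γ_1=7, γ_2=41, γ_3=21, γ_4=5, γ_5=4 (in table at j=4).
x = i·n + j = 5·8 + 4 = 44.
Check: 23^44 ≡ 53 (mod 59).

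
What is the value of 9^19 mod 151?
86

Repeated squaring. Binary of 19 = 10011.
9^1 ≡ 9 (mod 151); 9^2 ≡ 81 (mod 151); 9^4 ≡ 68 (mod 151); 9^8 ≡ 94 (mod 151); 9^16 ≡ 78 (mod 151)
9^19 = 9^1 × 9^2 × 9^16 ≡ 86 (mod 151)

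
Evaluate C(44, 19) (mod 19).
2

Using Lucas' theorem:
Write n=44 and k=19 in base 19:
n in base 19: [2, 6]
k in base 19: [1, 0]
C(44,19) mod 19 = ∏ C(n_i, k_i) mod 19
Digit binomials (mod 19): C(2,1) = 2; C(6,0) = 1
Product: 2 × 1 = 2 ≡ 2 (mod 19)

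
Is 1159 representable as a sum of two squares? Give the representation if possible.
Not possible

Factorization: 1159 = 19 × 61
By Fermat: n is sum of two squares iff every prime p ≡ 3 (mod 4) appears to even power.
Prime(s) ≡ 3 (mod 4) with odd exponent: [(19, 1)]
Therefore 1159 cannot be expressed as a² + b².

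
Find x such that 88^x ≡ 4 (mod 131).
108

Baby-step giant-step with step n = ⌈√131⌉ = 12.
Baby steps 88^j mod 131 (j:value) for j=0..11: 0:1, 1:88, 2:15, 3:10, 4:94, 5:19, 6:100, 7:23, 8:59, 9:83, 10:99, 11:66.
Giant-step multiplier: 88^(-12) ≡ 88^(130-12) = 88^118 ≡ 3 (mod 131).
Giant steps γ_i = 4·3^i mod 131: γ_0=4, γ_1=12, γ_2=36, γ_3=108, γ_4=62, γ_5=55, γ_6=34, γ_7=102, γ_8=44, γ_9=1 (in table at j=0).
x = i·n + j = 9·12 + 0 = 108.
Check: 88^108 ≡ 4 (mod 131).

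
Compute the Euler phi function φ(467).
466

467 = 467
φ(n) = n × ∏(1 - 1/p) for each prime p dividing n
φ(467) = 467 × (1 - 1/467) = 466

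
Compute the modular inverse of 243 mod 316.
303

gcd(243, 316) = 1, so the inverse exists.
Extended Euclidean algorithm on (316, 243):
316 = 1 × 243 + 73  ⟹  73 = (1)·316 + (-1)·243
243 = 3 × 73 + 24  ⟹  24 = (-3)·316 + (4)·243
73 = 3 × 24 + 1  ⟹  1 = (10)·316 + (-13)·243
So (-13)·243 ≡ 1 (mod 316), i.e. 243^(-1) ≡ -13 ≡ 303 (mod 316).
Check: 243 × 303 = 73629 ≡ 1 (mod 316)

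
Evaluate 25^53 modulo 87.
82

Repeated squaring. Binary of 53 = 110101.
25^1 ≡ 25 (mod 87); 25^2 ≡ 16 (mod 87); 25^4 ≡ 82 (mod 87); 25^8 ≡ 25 (mod 87); 25^16 ≡ 16 (mod 87); 25^32 ≡ 82 (mod 87)
25^53 = 25^1 × 25^4 × 25^16 × 25^32 ≡ 82 (mod 87)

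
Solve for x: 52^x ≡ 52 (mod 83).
1

Baby-step giant-step with step n = ⌈√83⌉ = 10.
Baby steps 52^j mod 83 (j:value) for j=0..9: 0:1, 1:52, 2:48, 3:6, 4:63, 5:39, 6:36, 7:46, 8:68, 9:50.
h = 52 is already in the table at j=1, so x = 1.
Check: 52^1 ≡ 52 (mod 83).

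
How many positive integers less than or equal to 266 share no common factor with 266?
108

266 = 2 × 7 × 19
φ(n) = n × ∏(1 - 1/p) for each prime p dividing n
φ(266) = 266 × (1 - 1/2) × (1 - 1/7) × (1 - 1/19) = 108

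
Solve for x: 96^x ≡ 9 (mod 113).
90

Baby-step giant-step with step n = ⌈√113⌉ = 11.
Baby steps 96^j mod 113 (j:value) for j=0..10: 0:1, 1:96, 2:63, 3:59, 4:14, 5:101, 6:91, 7:35, 8:83, 9:58, 10:31.
Giant-step multiplier: 96^(-11) ≡ 96^(112-11) = 96^101 ≡ 3 (mod 113).
Giant steps γ_i = 9·3^i mod 113: γ_0=9, γ_1=27, γ_2=81, γ_3=17, γ_4=51, γ_5=40, γ_6=7, γ_7=21, γ_8=63 (in table at j=2).
x = i·n + j = 8·11 + 2 = 90.
Check: 96^90 ≡ 9 (mod 113).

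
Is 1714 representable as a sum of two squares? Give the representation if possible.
25² + 33² (a=25, b=33)

Factorization: 1714 = 2 × 857
By Fermat: n is sum of two squares iff every prime p ≡ 3 (mod 4) appears to even power.
All primes ≡ 3 (mod 4) appear to even power.
Search a = 0, 1, 2, … for 1714 - a² a perfect square: first hit at a = 25: 1714 - 625 = 1089 = 33².
1714 = 25² + 33² = 625 + 1089 ✓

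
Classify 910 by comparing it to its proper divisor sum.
abundant

Proper divisors of 910: sum = 1 + 2 + 5 + 7 + 10 + 13 + 14 + 26 + 35 + 65 + 70 + 91 + 130 + 182 + 455 = 1106
Since 1106 > 910, 910 is abundant.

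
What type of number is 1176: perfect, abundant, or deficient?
abundant

Proper divisors of 1176: sum = 1 + 2 + 3 + 4 + 6 + 7 + 8 + 12 + ... + 196 + 294 + 392 + 588 (23 divisors) = 2244
Since 2244 > 1176, 1176 is abundant.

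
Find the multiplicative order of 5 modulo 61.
30

61 is prime, so ord(5) divides φ(61) = 60.
Divisors of 60: 1, 2, 3, 4, 5, 6, 10, 12, 15, 20, 30, 60.
Repeated squaring: 5^1 ≡ 5, 5^2 ≡ 25, 5^4 ≡ 15, 5^8 ≡ 42, 5^16 ≡ 56, 5^32 ≡ 25 (mod 61).
Test 5^d mod 61 for each divisor d in increasing order:
5^1 ≡ 5
5^2 ≡ 25
5^3 = 5^2·5^1 ≡ 3
5^4 ≡ 15
5^5 = 5^4·5^1 ≡ 14
5^6 = 5^4·5^2 ≡ 9
5^10 = 5^8·5^2 ≡ 13
5^12 = 5^8·5^4 ≡ 20
5^15 = 5^8·5^4·5^2·5^1 ≡ 60
5^20 = 5^16·5^4 ≡ 47
5^30 = 5^16·5^8·5^4·5^2 ≡ 1  ← first divisor giving 1
The order is 30.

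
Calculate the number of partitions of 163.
142798995930

p(n) counts ways to write n as a sum of positive integers (order ignored).
Euler's pentagonal recurrence: p(k) = p(k-1) + p(k-2) - p(k-5) - p(k-7) + p(k-12) + p(k-15) - ... (offsets j(3j∓1)/2, signs ++--, p(0)=1, p(<0)=0).
DP table for k = 0..162: p(0)=1, p(1)=1, p(2)=2, p(3)=3, p(4)=5, p(5)=7, p(6)=11, p(7)=15, p(8)=22, p(9)=30, p(10)=42, p(11)=56, p(12)=77, p(13)=101, p(14)=135, p(15)=176, p(16)=231, p(17)=297, p(18)=385, p(19)=490, p(20)=627, p(21)=792, p(22)=1002, p(23)=1255, p(24)=1575, p(25)=1958, p(26)=2436, p(27)=3010, p(28)=3718, p(29)=4565, p(30)=5604, p(31)=6842, p(32)=8349, p(33)=10143, p(34)=12310, p(35)=14883, p(36)=17977, p(37)=21637, p(38)=26015, p(39)=31185, p(40)=37338, p(41)=44583, p(42)=53174, p(43)=63261, p(44)=75175, p(45)=89134, p(46)=105558, p(47)=124754, p(48)=147273, p(49)=173525, p(50)=204226, p(51)=239943, p(52)=281589, p(53)=329931, p(54)=386155, p(55)=451276, p(56)=526823, p(57)=614154, p(58)=715220, p(59)=831820, p(60)=966467, p(61)=1121505, p(62)=1300156, p(63)=1505499, p(64)=1741630, p(65)=2012558, p(66)=2323520, p(67)=2679689, p(68)=3087735, p(69)=3554345, p(70)=4087968, p(71)=4697205, p(72)=5392783, p(73)=6185689, p(74)=7089500, p(75)=8118264, p(76)=9289091, p(77)=10619863, p(78)=12132164, p(79)=13848650, p(80)=15796476, p(81)=18004327, p(82)=20506255, p(83)=23338469, p(84)=26543660, p(85)=30167357, p(86)=34262962, p(87)=38887673, p(88)=44108109, p(89)=49995925, p(90)=56634173, p(91)=64112359, p(92)=72533807, p(93)=82010177, p(94)=92669720, p(95)=104651419, p(96)=118114304, p(97)=133230930, p(98)=150198136, p(99)=169229875, p(100)=190569292, p(101)=214481126, p(102)=241265379, p(103)=271248950, p(104)=304801365, p(105)=342325709, p(106)=384276336, p(107)=431149389, p(108)=483502844, p(109)=541946240, p(110)=607163746, p(111)=679903203, p(112)=761002156, p(113)=851376628, p(114)=952050665, p(115)=1064144451, p(116)=1188908248, p(117)=1327710076, p(118)=1482074143, p(119)=1653668665, p(120)=1844349560, p(121)=2056148051, p(122)=2291320912, p(123)=2552338241, p(124)=2841940500, p(125)=3163127352, p(126)=3519222692, p(127)=3913864295, p(128)=4351078600, p(129)=4835271870, p(130)=5371315400, p(131)=5964539504, p(132)=6620830889, p(133)=7346629512, p(134)=8149040695, p(135)=9035836076, p(136)=10015581680, p(137)=11097645016, p(138)=12292341831, p(139)=13610949895, p(140)=15065878135, p(141)=16670689208, p(142)=18440293320, p(143)=20390982757, p(144)=22540654445, p(145)=24908858009, p(146)=27517052599, p(147)=30388671978, p(148)=33549419497, p(149)=37027355200, p(150)=40853235313, p(151)=45060624582, p(152)=49686288421, p(153)=54770336324, p(154)=60356673280, p(155)=66493182097, p(156)=73232243759, p(157)=80630964769, p(158)=88751778802, p(159)=97662728555, p(160)=107438159466, p(161)=118159068427, p(162)=129913904637.
Final step: p(163) = p(162) + p(161) - p(158) - p(156) + p(151) + p(148) - p(141) - p(137) + p(128) + p(123) - p(112) - p(106) + p(93) + p(86) - p(71) - p(63) + p(46) + p(37) - p(18) - p(8)
= 129913904637 + 118159068427 - 88751778802 - 73232243759 + 45060624582 + 33549419497 - 16670689208 - 11097645016 + 4351078600 + 2552338241 - 761002156 - 384276336 + 82010177 + 34262962 - 4697205 - 1505499 + 105558 + 21637 - 385 - 22
= 142798995930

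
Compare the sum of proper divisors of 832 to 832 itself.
abundant

Proper divisors of 832: sum = 1 + 2 + 4 + 8 + 13 + 16 + 26 + 32 + 52 + 64 + 104 + 208 + 416 = 946
Since 946 > 832, 832 is abundant.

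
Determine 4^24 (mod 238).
120

Repeated squaring. Binary of 24 = 11000.
4^1 ≡ 4 (mod 238); 4^2 ≡ 16 (mod 238); 4^4 ≡ 18 (mod 238); 4^8 ≡ 86 (mod 238); 4^16 ≡ 18 (mod 238)
4^24 = 4^8 × 4^16 ≡ 120 (mod 238)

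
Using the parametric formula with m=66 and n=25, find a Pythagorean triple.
(3731, 3300, 4981)

Euclid's formula: a = m² - n², b = 2mn, c = m² + n²
m = 66, n = 25
a = 66² - 25² = 4356 - 625 = 3731
b = 2 × 66 × 25 = 3300
c = 66² + 25² = 4356 + 625 = 4981
Verification: 3731² + 3300² = 13920361 + 10890000 = 24810361 = 4981² ✓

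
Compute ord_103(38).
51

103 is prime, so ord(38) divides φ(103) = 102.
Divisors of 102: 1, 2, 3, 6, 17, 34, 51, 102.
Repeated squaring: 38^1 ≡ 38, 38^2 ≡ 2, 38^4 ≡ 4, 38^8 ≡ 16, 38^16 ≡ 50, 38^32 ≡ 28, 38^64 ≡ 63 (mod 103).
Test 38^d mod 103 for each divisor d in increasing order:
38^1 ≡ 38
38^2 ≡ 2
38^3 = 38^2·38^1 ≡ 76
38^6 = 38^4·38^2 ≡ 8
38^17 = 38^16·38^1 ≡ 46
38^34 = 38^32·38^2 ≡ 56
38^51 = 38^32·38^16·38^2·38^1 ≡ 1  ← first divisor giving 1
The order is 51.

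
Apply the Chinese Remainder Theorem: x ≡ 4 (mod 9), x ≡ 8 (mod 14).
22

Using Chinese Remainder Theorem:
M = 9 × 14 = 126
M1 = 14, M2 = 9
y1 = 14^(-1) mod 9 = 2
y2 = 9^(-1) mod 14 = 11
x = (4×14×2 + 8×9×11) mod 126 = 22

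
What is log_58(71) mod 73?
68

Baby-step giant-step with step n = ⌈√73⌉ = 9.
Baby steps 58^j mod 73 (j:value) for j=0..8: 0:1, 1:58, 2:6, 3:56, 4:36, 5:44, 6:70, 7:45, 8:55.
Giant-step multiplier: 58^(-9) ≡ 58^(72-9) = 58^63 ≡ 63 (mod 73).
Giant steps γ_i = 71·63^i mod 73: γ_0=71, γ_1=20, γ_2=19, γ_3=29, γ_4=2, γ_5=53, γ_6=54, γ_7=44 (in table at j=5).
x = i·n + j = 7·9 + 5 = 68.
Check: 58^68 ≡ 71 (mod 73).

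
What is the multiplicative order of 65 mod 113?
16

113 is prime, so ord(65) divides φ(113) = 112.
Divisors of 112: 1, 2, 4, 7, 8, 14, 16, 28, 56, 112.
Repeated squaring: 65^1 ≡ 65, 65^2 ≡ 44, 65^4 ≡ 15, 65^8 ≡ 112, 65^16 ≡ 1, 65^32 ≡ 1, 65^64 ≡ 1 (mod 113).
Test 65^d mod 113 for each divisor d in increasing order:
65^1 ≡ 65
65^2 ≡ 44
65^4 ≡ 15
65^7 = 65^4·65^2·65^1 ≡ 73
65^8 ≡ 112
65^14 = 65^8·65^4·65^2 ≡ 18
65^16 ≡ 1  ← first divisor giving 1
The order is 16.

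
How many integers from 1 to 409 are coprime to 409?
408

409 = 409
φ(n) = n × ∏(1 - 1/p) for each prime p dividing n
φ(409) = 409 × (1 - 1/409) = 408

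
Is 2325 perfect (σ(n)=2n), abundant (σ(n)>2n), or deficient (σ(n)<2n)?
deficient

Proper divisors of 2325: sum = 1 + 3 + 5 + 15 + 25 + 31 + 75 + 93 + 155 + 465 + 775 = 1643
Since 1643 < 2325, 2325 is deficient.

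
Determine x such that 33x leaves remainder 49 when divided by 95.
x ≡ 13 (mod 95)

gcd(33, 95) = 1, which divides 49, so solutions exist.
Find 33^(-1) mod 95 by the extended Euclidean algorithm:
95 = 2 × 33 + 29  ⟹  29 = (1)·95 + (-2)·33
33 = 1 × 29 + 4  ⟹  4 = (-1)·95 + (3)·33
29 = 7 × 4 + 1  ⟹  1 = (8)·95 + (-23)·33
So (-23)·33 ≡ 1 (mod 95), i.e. 33^(-1) ≡ -23 ≡ 72 (mod 95).
x ≡ 72 × 49 = 3528 ≡ 13 (mod 95).
Check: 33 × 13 = 429 ≡ 49 (mod 95).
Unique solution: x ≡ 13 (mod 95)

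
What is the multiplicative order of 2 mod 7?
3

7 is prime, so ord(2) divides φ(7) = 6.
Divisors of 6: 1, 2, 3, 6.
Repeated squaring: 2^1 ≡ 2, 2^2 ≡ 4, 2^4 ≡ 2 (mod 7).
Test 2^d mod 7 for each divisor d in increasing order:
2^1 ≡ 2
2^2 ≡ 4
2^3 = 2^2·2^1 ≡ 1  ← first divisor giving 1
The order is 3.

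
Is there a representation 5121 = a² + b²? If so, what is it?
39² + 60² (a=39, b=60)

Factorization: 5121 = 3^2 × 569
By Fermat: n is sum of two squares iff every prime p ≡ 3 (mod 4) appears to even power.
All primes ≡ 3 (mod 4) appear to even power.
Search a = 0, 1, 2, … for 5121 - a² a perfect square: first hit at a = 39: 5121 - 1521 = 3600 = 60².
5121 = 39² + 60² = 1521 + 3600 ✓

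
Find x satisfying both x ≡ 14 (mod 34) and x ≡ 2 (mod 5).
82

Using Chinese Remainder Theorem:
M = 34 × 5 = 170
M1 = 5, M2 = 34
y1 = 5^(-1) mod 34 = 7
y2 = 34^(-1) mod 5 = 4
x = (14×5×7 + 2×34×4) mod 170 = 82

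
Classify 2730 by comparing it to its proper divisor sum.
abundant

Proper divisors of 2730: sum = 1 + 2 + 3 + 5 + 6 + 7 + 10 + 13 + ... + 455 + 546 + 910 + 1365 (31 divisors) = 5334
Since 5334 > 2730, 2730 is abundant.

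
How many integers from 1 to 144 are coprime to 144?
48

144 = 2^4 × 3^2
φ(n) = n × ∏(1 - 1/p) for each prime p dividing n
φ(144) = 144 × (1 - 1/2) × (1 - 1/3) = 48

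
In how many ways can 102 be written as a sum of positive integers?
241265379

p(n) counts ways to write n as a sum of positive integers (order ignored).
Euler's pentagonal recurrence: p(k) = p(k-1) + p(k-2) - p(k-5) - p(k-7) + p(k-12) + p(k-15) - ... (offsets j(3j∓1)/2, signs ++--, p(0)=1, p(<0)=0).
DP table for k = 0..101: p(0)=1, p(1)=1, p(2)=2, p(3)=3, p(4)=5, p(5)=7, p(6)=11, p(7)=15, p(8)=22, p(9)=30, p(10)=42, p(11)=56, p(12)=77, p(13)=101, p(14)=135, p(15)=176, p(16)=231, p(17)=297, p(18)=385, p(19)=490, p(20)=627, p(21)=792, p(22)=1002, p(23)=1255, p(24)=1575, p(25)=1958, p(26)=2436, p(27)=3010, p(28)=3718, p(29)=4565, p(30)=5604, p(31)=6842, p(32)=8349, p(33)=10143, p(34)=12310, p(35)=14883, p(36)=17977, p(37)=21637, p(38)=26015, p(39)=31185, p(40)=37338, p(41)=44583, p(42)=53174, p(43)=63261, p(44)=75175, p(45)=89134, p(46)=105558, p(47)=124754, p(48)=147273, p(49)=173525, p(50)=204226, p(51)=239943, p(52)=281589, p(53)=329931, p(54)=386155, p(55)=451276, p(56)=526823, p(57)=614154, p(58)=715220, p(59)=831820, p(60)=966467, p(61)=1121505, p(62)=1300156, p(63)=1505499, p(64)=1741630, p(65)=2012558, p(66)=2323520, p(67)=2679689, p(68)=3087735, p(69)=3554345, p(70)=4087968, p(71)=4697205, p(72)=5392783, p(73)=6185689, p(74)=7089500, p(75)=8118264, p(76)=9289091, p(77)=10619863, p(78)=12132164, p(79)=13848650, p(80)=15796476, p(81)=18004327, p(82)=20506255, p(83)=23338469, p(84)=26543660, p(85)=30167357, p(86)=34262962, p(87)=38887673, p(88)=44108109, p(89)=49995925, p(90)=56634173, p(91)=64112359, p(92)=72533807, p(93)=82010177, p(94)=92669720, p(95)=104651419, p(96)=118114304, p(97)=133230930, p(98)=150198136, p(99)=169229875, p(100)=190569292, p(101)=214481126.
Final step: p(102) = p(101) + p(100) - p(97) - p(95) + p(90) + p(87) - p(80) - p(76) + p(67) + p(62) - p(51) - p(45) + p(32) + p(25) - p(10) - p(2)
= 214481126 + 190569292 - 133230930 - 104651419 + 56634173 + 38887673 - 15796476 - 9289091 + 2679689 + 1300156 - 239943 - 89134 + 8349 + 1958 - 42 - 2
= 241265379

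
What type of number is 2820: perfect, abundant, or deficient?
abundant

Proper divisors of 2820: sum = 1 + 2 + 3 + 4 + 5 + 6 + 10 + 12 + ... + 564 + 705 + 940 + 1410 (23 divisors) = 5244
Since 5244 > 2820, 2820 is abundant.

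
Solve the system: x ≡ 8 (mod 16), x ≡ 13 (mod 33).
376

Using Chinese Remainder Theorem:
M = 16 × 33 = 528
M1 = 33, M2 = 16
y1 = 33^(-1) mod 16 = 1
y2 = 16^(-1) mod 33 = 31
x = (8×33×1 + 13×16×31) mod 528 = 376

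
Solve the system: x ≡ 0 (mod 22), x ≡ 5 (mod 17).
22

Using Chinese Remainder Theorem:
M = 22 × 17 = 374
M1 = 17, M2 = 22
y1 = 17^(-1) mod 22 = 13
y2 = 22^(-1) mod 17 = 7
x = (0×17×13 + 5×22×7) mod 374 = 22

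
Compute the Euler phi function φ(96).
32

96 = 2^5 × 3
φ(n) = n × ∏(1 - 1/p) for each prime p dividing n
φ(96) = 96 × (1 - 1/2) × (1 - 1/3) = 32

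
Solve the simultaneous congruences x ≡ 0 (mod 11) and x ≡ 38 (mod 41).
407

Using Chinese Remainder Theorem:
M = 11 × 41 = 451
M1 = 41, M2 = 11
y1 = 41^(-1) mod 11 = 7
y2 = 11^(-1) mod 41 = 15
x = (0×41×7 + 38×11×15) mod 451 = 407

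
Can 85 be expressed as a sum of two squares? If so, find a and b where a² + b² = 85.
2² + 9² (a=2, b=9)

Factorization: 85 = 5 × 17
By Fermat: n is sum of two squares iff every prime p ≡ 3 (mod 4) appears to even power.
All primes ≡ 3 (mod 4) appear to even power.
Search a = 0, 1, 2, … for 85 - a² a perfect square: first hit at a = 2: 85 - 4 = 81 = 9².
85 = 2² + 9² = 4 + 81 ✓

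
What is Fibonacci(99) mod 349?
265

Matrix identity: Q^n = [[F_(n+1), F_n], [F_n, F_(n-1)]] with Q = [[1,1],[1,0]].
n = 99 = 1100011₂. Square-and-multiply, entries mod 349:
Q^1 = [[1,1],[1,0]]
Q^3 = (Q^1)²·Q = [[3,2],[2,1]]
Q^6 = (Q^3)² = [[13,8],[8,5]]
Q^12 = (Q^6)² = [[233,144],[144,89]]
Q^24 = (Q^12)² = [[339,300],[300,39]]
Q^49 = (Q^24)²·Q = [[33,58],[58,324]]
Q^99 = (Q^49)²·Q = [[31,265],[265,115]]
F_99 mod 349 = Q^99[0][1] = 265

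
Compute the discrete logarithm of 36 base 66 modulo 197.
168

Baby-step giant-step with step n = ⌈√197⌉ = 15.
Baby steps 66^j mod 197 (j:value) for j=0..14: 0:1, 1:66, 2:22, 3:73, 4:90, 5:30, 6:10, 7:69, 8:23, 9:139, 10:112, 11:103, 12:100, 13:99, 14:33.
Giant-step multiplier: 66^(-15) ≡ 66^(196-15) = 66^181 ≡ 18 (mod 197).
Giant steps γ_i = 36·18^i mod 197: γ_0=36, γ_1=57, γ_2=41, γ_3=147, γ_4=85, γ_5=151, γ_6=157, γ_7=68, γ_8=42, γ_9=165, γ_10=15, γ_11=73 (in table at j=3).
x = i·n + j = 11·15 + 3 = 168.
Check: 66^168 ≡ 36 (mod 197).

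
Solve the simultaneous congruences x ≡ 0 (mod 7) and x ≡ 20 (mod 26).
98

Using Chinese Remainder Theorem:
M = 7 × 26 = 182
M1 = 26, M2 = 7
y1 = 26^(-1) mod 7 = 3
y2 = 7^(-1) mod 26 = 15
x = (0×26×3 + 20×7×15) mod 182 = 98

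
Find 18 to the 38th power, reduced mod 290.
254

Repeated squaring. Binary of 38 = 100110.
18^1 ≡ 18 (mod 290); 18^2 ≡ 34 (mod 290); 18^4 ≡ 286 (mod 290); 18^8 ≡ 16 (mod 290); 18^16 ≡ 256 (mod 290); 18^32 ≡ 286 (mod 290)
18^38 = 18^2 × 18^4 × 18^32 ≡ 254 (mod 290)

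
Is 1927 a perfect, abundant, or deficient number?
deficient

Proper divisors of 1927: sum = 1 + 41 + 47 = 89
Since 89 < 1927, 1927 is deficient.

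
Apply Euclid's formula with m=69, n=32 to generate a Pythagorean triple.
(3737, 4416, 5785)

Euclid's formula: a = m² - n², b = 2mn, c = m² + n²
m = 69, n = 32
a = 69² - 32² = 4761 - 1024 = 3737
b = 2 × 69 × 32 = 4416
c = 69² + 32² = 4761 + 1024 = 5785
Verification: 3737² + 4416² = 13965169 + 19501056 = 33466225 = 5785² ✓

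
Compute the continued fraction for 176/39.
[4; 1, 1, 19]

Euclidean algorithm steps:
176 = 4 × 39 + 20
39 = 1 × 20 + 19
20 = 1 × 19 + 1
19 = 19 × 1 + 0
Continued fraction: [4; 1, 1, 19]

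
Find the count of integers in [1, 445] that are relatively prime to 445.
352

445 = 5 × 89
φ(n) = n × ∏(1 - 1/p) for each prime p dividing n
φ(445) = 445 × (1 - 1/5) × (1 - 1/89) = 352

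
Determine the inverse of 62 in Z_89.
56

gcd(62, 89) = 1, so the inverse exists.
Extended Euclidean algorithm on (89, 62):
89 = 1 × 62 + 27  ⟹  27 = (1)·89 + (-1)·62
62 = 2 × 27 + 8  ⟹  8 = (-2)·89 + (3)·62
27 = 3 × 8 + 3  ⟹  3 = (7)·89 + (-10)·62
8 = 2 × 3 + 2  ⟹  2 = (-16)·89 + (23)·62
3 = 1 × 2 + 1  ⟹  1 = (23)·89 + (-33)·62
So (-33)·62 ≡ 1 (mod 89), i.e. 62^(-1) ≡ -33 ≡ 56 (mod 89).
Check: 62 × 56 = 3472 ≡ 1 (mod 89)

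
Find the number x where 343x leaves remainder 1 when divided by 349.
58

gcd(343, 349) = 1, so the inverse exists.
Extended Euclidean algorithm on (349, 343):
349 = 1 × 343 + 6  ⟹  6 = (1)·349 + (-1)·343
343 = 57 × 6 + 1  ⟹  1 = (-57)·349 + (58)·343
So (58)·343 ≡ 1 (mod 349), i.e. 343^(-1) ≡ 58 (mod 349).
Check: 343 × 58 = 19894 ≡ 1 (mod 349)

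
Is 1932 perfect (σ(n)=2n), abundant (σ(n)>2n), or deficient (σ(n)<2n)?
abundant

Proper divisors of 1932: sum = 1 + 2 + 3 + 4 + 6 + 7 + 12 + 14 + ... + 322 + 483 + 644 + 966 (23 divisors) = 3444
Since 3444 > 1932, 1932 is abundant.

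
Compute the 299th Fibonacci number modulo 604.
1

Matrix identity: Q^n = [[F_(n+1), F_n], [F_n, F_(n-1)]] with Q = [[1,1],[1,0]].
n = 299 = 100101011₂. Square-and-multiply, entries mod 604:
Q^1 = [[1,1],[1,0]]
Q^2 = (Q^1)² = [[2,1],[1,1]]
Q^4 = (Q^2)² = [[5,3],[3,2]]
Q^9 = (Q^4)²·Q = [[55,34],[34,21]]
Q^18 = (Q^9)² = [[557,168],[168,389]]
Q^37 = (Q^18)²·Q = [[309,233],[233,76]]
Q^74 = (Q^37)² = [[582,313],[313,269]]
Q^149 = (Q^74)²·Q = [[0,1],[1,603]]
Q^299 = (Q^149)²·Q = [[0,1],[1,603]]
F_299 mod 604 = Q^299[0][1] = 1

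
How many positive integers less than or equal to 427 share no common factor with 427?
360

427 = 7 × 61
φ(n) = n × ∏(1 - 1/p) for each prime p dividing n
φ(427) = 427 × (1 - 1/7) × (1 - 1/61) = 360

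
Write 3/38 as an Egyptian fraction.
1/13 + 1/494

Greedy algorithm:
3/38: ceiling(38/3) = 13, use 1/13
1/494: ceiling(494/1) = 494, use 1/494
Result: 3/38 = 1/13 + 1/494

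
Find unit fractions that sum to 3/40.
1/14 + 1/280

Greedy algorithm:
3/40: ceiling(40/3) = 14, use 1/14
1/280: ceiling(280/1) = 280, use 1/280
Result: 3/40 = 1/14 + 1/280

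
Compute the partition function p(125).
3163127352

p(n) counts ways to write n as a sum of positive integers (order ignored).
Euler's pentagonal recurrence: p(k) = p(k-1) + p(k-2) - p(k-5) - p(k-7) + p(k-12) + p(k-15) - ... (offsets j(3j∓1)/2, signs ++--, p(0)=1, p(<0)=0).
DP table for k = 0..124: p(0)=1, p(1)=1, p(2)=2, p(3)=3, p(4)=5, p(5)=7, p(6)=11, p(7)=15, p(8)=22, p(9)=30, p(10)=42, p(11)=56, p(12)=77, p(13)=101, p(14)=135, p(15)=176, p(16)=231, p(17)=297, p(18)=385, p(19)=490, p(20)=627, p(21)=792, p(22)=1002, p(23)=1255, p(24)=1575, p(25)=1958, p(26)=2436, p(27)=3010, p(28)=3718, p(29)=4565, p(30)=5604, p(31)=6842, p(32)=8349, p(33)=10143, p(34)=12310, p(35)=14883, p(36)=17977, p(37)=21637, p(38)=26015, p(39)=31185, p(40)=37338, p(41)=44583, p(42)=53174, p(43)=63261, p(44)=75175, p(45)=89134, p(46)=105558, p(47)=124754, p(48)=147273, p(49)=173525, p(50)=204226, p(51)=239943, p(52)=281589, p(53)=329931, p(54)=386155, p(55)=451276, p(56)=526823, p(57)=614154, p(58)=715220, p(59)=831820, p(60)=966467, p(61)=1121505, p(62)=1300156, p(63)=1505499, p(64)=1741630, p(65)=2012558, p(66)=2323520, p(67)=2679689, p(68)=3087735, p(69)=3554345, p(70)=4087968, p(71)=4697205, p(72)=5392783, p(73)=6185689, p(74)=7089500, p(75)=8118264, p(76)=9289091, p(77)=10619863, p(78)=12132164, p(79)=13848650, p(80)=15796476, p(81)=18004327, p(82)=20506255, p(83)=23338469, p(84)=26543660, p(85)=30167357, p(86)=34262962, p(87)=38887673, p(88)=44108109, p(89)=49995925, p(90)=56634173, p(91)=64112359, p(92)=72533807, p(93)=82010177, p(94)=92669720, p(95)=104651419, p(96)=118114304, p(97)=133230930, p(98)=150198136, p(99)=169229875, p(100)=190569292, p(101)=214481126, p(102)=241265379, p(103)=271248950, p(104)=304801365, p(105)=342325709, p(106)=384276336, p(107)=431149389, p(108)=483502844, p(109)=541946240, p(110)=607163746, p(111)=679903203, p(112)=761002156, p(113)=851376628, p(114)=952050665, p(115)=1064144451, p(116)=1188908248, p(117)=1327710076, p(118)=1482074143, p(119)=1653668665, p(120)=1844349560, p(121)=2056148051, p(122)=2291320912, p(123)=2552338241, p(124)=2841940500.
Final step: p(125) = p(124) + p(123) - p(120) - p(118) + p(113) + p(110) - p(103) - p(99) + p(90) + p(85) - p(74) - p(68) + p(55) + p(48) - p(33) - p(25) + p(8)
= 2841940500 + 2552338241 - 1844349560 - 1482074143 + 851376628 + 607163746 - 271248950 - 169229875 + 56634173 + 30167357 - 7089500 - 3087735 + 451276 + 147273 - 10143 - 1958 + 22
= 3163127352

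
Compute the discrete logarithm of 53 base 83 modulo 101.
7

Baby-step giant-step with step n = ⌈√101⌉ = 11.
Baby steps 83^j mod 101 (j:value) for j=0..10: 0:1, 1:83, 2:21, 3:26, 4:37, 5:41, 6:70, 7:53, 8:56, 9:2, 10:65.
h = 53 is already in the table at j=7, so x = 7.
Check: 83^7 ≡ 53 (mod 101).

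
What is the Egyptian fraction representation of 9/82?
1/10 + 1/103 + 1/21115

Greedy algorithm:
9/82: ceiling(82/9) = 10, use 1/10
2/205: ceiling(205/2) = 103, use 1/103
1/21115: ceiling(21115/1) = 21115, use 1/21115
Result: 9/82 = 1/10 + 1/103 + 1/21115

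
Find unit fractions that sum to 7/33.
1/5 + 1/83 + 1/13695

Greedy algorithm:
7/33: ceiling(33/7) = 5, use 1/5
2/165: ceiling(165/2) = 83, use 1/83
1/13695: ceiling(13695/1) = 13695, use 1/13695
Result: 7/33 = 1/5 + 1/83 + 1/13695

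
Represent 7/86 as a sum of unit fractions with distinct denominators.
1/13 + 1/224 + 1/125216

Greedy algorithm:
7/86: ceiling(86/7) = 13, use 1/13
5/1118: ceiling(1118/5) = 224, use 1/224
1/125216: ceiling(125216/1) = 125216, use 1/125216
Result: 7/86 = 1/13 + 1/224 + 1/125216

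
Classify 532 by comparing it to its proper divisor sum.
abundant

Proper divisors of 532: sum = 1 + 2 + 4 + 7 + 14 + 19 + 28 + 38 + 76 + 133 + 266 = 588
Since 588 > 532, 532 is abundant.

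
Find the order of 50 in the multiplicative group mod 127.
21

127 is prime, so ord(50) divides φ(127) = 126.
Divisors of 126: 1, 2, 3, 6, 7, 9, 14, 18, 21, 42, 63, 126.
Repeated squaring: 50^1 ≡ 50, 50^2 ≡ 87, 50^4 ≡ 76, 50^8 ≡ 61, 50^16 ≡ 38, 50^32 ≡ 47, 50^64 ≡ 50 (mod 127).
Test 50^d mod 127 for each divisor d in increasing order:
50^1 ≡ 50
50^2 ≡ 87
50^3 = 50^2·50^1 ≡ 32
50^6 = 50^4·50^2 ≡ 8
50^7 = 50^4·50^2·50^1 ≡ 19
50^9 = 50^8·50^1 ≡ 2
50^14 = 50^8·50^4·50^2 ≡ 107
50^18 = 50^16·50^2 ≡ 4
50^21 = 50^16·50^4·50^1 ≡ 1  ← first divisor giving 1
The order is 21.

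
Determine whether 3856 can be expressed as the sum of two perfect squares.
16² + 60² (a=16, b=60)

Factorization: 3856 = 2^4 × 241
By Fermat: n is sum of two squares iff every prime p ≡ 3 (mod 4) appears to even power.
All primes ≡ 3 (mod 4) appear to even power.
Search a = 0, 1, 2, … for 3856 - a² a perfect square: first hit at a = 16: 3856 - 256 = 3600 = 60².
3856 = 16² + 60² = 256 + 3600 ✓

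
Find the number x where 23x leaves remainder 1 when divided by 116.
111

gcd(23, 116) = 1, so the inverse exists.
Extended Euclidean algorithm on (116, 23):
116 = 5 × 23 + 1  ⟹  1 = (1)·116 + (-5)·23
So (-5)·23 ≡ 1 (mod 116), i.e. 23^(-1) ≡ -5 ≡ 111 (mod 116).
Check: 23 × 111 = 2553 ≡ 1 (mod 116)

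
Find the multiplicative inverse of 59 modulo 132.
47

gcd(59, 132) = 1, so the inverse exists.
Extended Euclidean algorithm on (132, 59):
132 = 2 × 59 + 14  ⟹  14 = (1)·132 + (-2)·59
59 = 4 × 14 + 3  ⟹  3 = (-4)·132 + (9)·59
14 = 4 × 3 + 2  ⟹  2 = (17)·132 + (-38)·59
3 = 1 × 2 + 1  ⟹  1 = (-21)·132 + (47)·59
So (47)·59 ≡ 1 (mod 132), i.e. 59^(-1) ≡ 47 (mod 132).
Check: 59 × 47 = 2773 ≡ 1 (mod 132)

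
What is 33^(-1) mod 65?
2

gcd(33, 65) = 1, so the inverse exists.
Extended Euclidean algorithm on (65, 33):
65 = 1 × 33 + 32  ⟹  32 = (1)·65 + (-1)·33
33 = 1 × 32 + 1  ⟹  1 = (-1)·65 + (2)·33
So (2)·33 ≡ 1 (mod 65), i.e. 33^(-1) ≡ 2 (mod 65).
Check: 33 × 2 = 66 ≡ 1 (mod 65)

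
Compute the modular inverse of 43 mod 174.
85

gcd(43, 174) = 1, so the inverse exists.
Extended Euclidean algorithm on (174, 43):
174 = 4 × 43 + 2  ⟹  2 = (1)·174 + (-4)·43
43 = 21 × 2 + 1  ⟹  1 = (-21)·174 + (85)·43
So (85)·43 ≡ 1 (mod 174), i.e. 43^(-1) ≡ 85 (mod 174).
Check: 43 × 85 = 3655 ≡ 1 (mod 174)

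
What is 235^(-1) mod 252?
163

gcd(235, 252) = 1, so the inverse exists.
Extended Euclidean algorithm on (252, 235):
252 = 1 × 235 + 17  ⟹  17 = (1)·252 + (-1)·235
235 = 13 × 17 + 14  ⟹  14 = (-13)·252 + (14)·235
17 = 1 × 14 + 3  ⟹  3 = (14)·252 + (-15)·235
14 = 4 × 3 + 2  ⟹  2 = (-69)·252 + (74)·235
3 = 1 × 2 + 1  ⟹  1 = (83)·252 + (-89)·235
So (-89)·235 ≡ 1 (mod 252), i.e. 235^(-1) ≡ -89 ≡ 163 (mod 252).
Check: 235 × 163 = 38305 ≡ 1 (mod 252)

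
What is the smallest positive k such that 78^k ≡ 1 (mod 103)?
102

103 is prime, so ord(78) divides φ(103) = 102.
Divisors of 102: 1, 2, 3, 6, 17, 34, 51, 102.
Repeated squaring: 78^1 ≡ 78, 78^2 ≡ 7, 78^4 ≡ 49, 78^8 ≡ 32, 78^16 ≡ 97, 78^32 ≡ 36, 78^64 ≡ 60 (mod 103).
Test 78^d mod 103 for each divisor d in increasing order:
78^1 ≡ 78
78^2 ≡ 7
78^3 = 78^2·78^1 ≡ 31
78^6 = 78^4·78^2 ≡ 34
78^17 = 78^16·78^1 ≡ 47
78^34 = 78^32·78^2 ≡ 46
78^51 = 78^32·78^16·78^2·78^1 ≡ 102
78^102 = 78^64·78^32·78^4·78^2 ≡ 1  ← first divisor giving 1
The order is 102.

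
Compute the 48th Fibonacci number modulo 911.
509

Matrix identity: Q^n = [[F_(n+1), F_n], [F_n, F_(n-1)]] with Q = [[1,1],[1,0]].
n = 48 = 110000₂. Square-and-multiply, entries mod 911:
Q^1 = [[1,1],[1,0]]
Q^3 = (Q^1)²·Q = [[3,2],[2,1]]
Q^6 = (Q^3)² = [[13,8],[8,5]]
Q^12 = (Q^6)² = [[233,144],[144,89]]
Q^24 = (Q^12)² = [[323,818],[818,416]]
Q^48 = (Q^24)² = [[14,509],[509,416]]
F_48 mod 911 = Q^48[0][1] = 509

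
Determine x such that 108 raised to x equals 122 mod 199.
2

Baby-step giant-step with step n = ⌈√199⌉ = 15.
Baby steps 108^j mod 199 (j:value) for j=0..14: 0:1, 1:108, 2:122, 3:42, 4:158, 5:149, 6:172, 7:69, 8:89, 9:60, 10:112, 11:156, 12:132, 13:127, 14:184.
h = 122 is already in the table at j=2, so x = 2.
Check: 108^2 ≡ 122 (mod 199).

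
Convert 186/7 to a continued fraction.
[26; 1, 1, 3]

Euclidean algorithm steps:
186 = 26 × 7 + 4
7 = 1 × 4 + 3
4 = 1 × 3 + 1
3 = 3 × 1 + 0
Continued fraction: [26; 1, 1, 3]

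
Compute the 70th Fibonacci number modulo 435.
290

Matrix identity: Q^n = [[F_(n+1), F_n], [F_n, F_(n-1)]] with Q = [[1,1],[1,0]].
n = 70 = 1000110₂. Square-and-multiply, entries mod 435:
Q^1 = [[1,1],[1,0]]
Q^2 = (Q^1)² = [[2,1],[1,1]]
Q^4 = (Q^2)² = [[5,3],[3,2]]
Q^8 = (Q^4)² = [[34,21],[21,13]]
Q^17 = (Q^8)²·Q = [[409,292],[292,117]]
Q^35 = (Q^17)²·Q = [[282,245],[245,37]]
Q^70 = (Q^35)² = [[349,290],[290,59]]
F_70 mod 435 = Q^70[0][1] = 290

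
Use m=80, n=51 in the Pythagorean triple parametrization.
(3799, 8160, 9001)

Euclid's formula: a = m² - n², b = 2mn, c = m² + n²
m = 80, n = 51
a = 80² - 51² = 6400 - 2601 = 3799
b = 2 × 80 × 51 = 8160
c = 80² + 51² = 6400 + 2601 = 9001
Verification: 3799² + 8160² = 14432401 + 66585600 = 81018001 = 9001² ✓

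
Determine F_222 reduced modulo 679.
531

Matrix identity: Q^n = [[F_(n+1), F_n], [F_n, F_(n-1)]] with Q = [[1,1],[1,0]].
n = 222 = 11011110₂. Square-and-multiply, entries mod 679:
Q^1 = [[1,1],[1,0]]
Q^3 = (Q^1)²·Q = [[3,2],[2,1]]
Q^6 = (Q^3)² = [[13,8],[8,5]]
Q^13 = (Q^6)²·Q = [[377,233],[233,144]]
Q^27 = (Q^13)²·Q = [[39,187],[187,531]]
Q^55 = (Q^27)²·Q = [[490,503],[503,666]]
Q^111 = (Q^55)²·Q = [[399,155],[155,244]]
Q^222 = (Q^111)² = [[575,531],[531,44]]
F_222 mod 679 = Q^222[0][1] = 531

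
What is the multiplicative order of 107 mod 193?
96

193 is prime, so ord(107) divides φ(193) = 192.
Divisors of 192: 1, 2, 3, 4, 6, 8, 12, 16, 24, 32, 48, 64, 96, 192.
Repeated squaring: 107^1 ≡ 107, 107^2 ≡ 62, 107^4 ≡ 177, 107^8 ≡ 63, 107^16 ≡ 109, 107^32 ≡ 108, 107^64 ≡ 84, 107^128 ≡ 108 (mod 193).
Test 107^d mod 193 for each divisor d in increasing order:
107^1 ≡ 107
107^2 ≡ 62
107^3 = 107^2·107^1 ≡ 72
107^4 ≡ 177
107^6 = 107^4·107^2 ≡ 166
107^8 ≡ 63
107^12 = 107^8·107^4 ≡ 150
107^16 ≡ 109
107^24 = 107^16·107^8 ≡ 112
107^32 ≡ 108
107^48 = 107^32·107^16 ≡ 192
107^64 ≡ 84
107^96 = 107^64·107^32 ≡ 1  ← first divisor giving 1
The order is 96.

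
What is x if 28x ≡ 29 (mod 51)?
x ≡ 32 (mod 51)

gcd(28, 51) = 1, which divides 29, so solutions exist.
Find 28^(-1) mod 51 by the extended Euclidean algorithm:
51 = 1 × 28 + 23  ⟹  23 = (1)·51 + (-1)·28
28 = 1 × 23 + 5  ⟹  5 = (-1)·51 + (2)·28
23 = 4 × 5 + 3  ⟹  3 = (5)·51 + (-9)·28
5 = 1 × 3 + 2  ⟹  2 = (-6)·51 + (11)·28
3 = 1 × 2 + 1  ⟹  1 = (11)·51 + (-20)·28
So (-20)·28 ≡ 1 (mod 51), i.e. 28^(-1) ≡ -20 ≡ 31 (mod 51).
x ≡ 31 × 29 = 899 ≡ 32 (mod 51).
Check: 28 × 32 = 896 ≡ 29 (mod 51).
Unique solution: x ≡ 32 (mod 51)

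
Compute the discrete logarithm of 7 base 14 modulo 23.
3

Baby-step giant-step with step n = ⌈√23⌉ = 5.
Baby steps 14^j mod 23 (j:value) for j=0..4: 0:1, 1:14, 2:12, 3:7, 4:6.
h = 7 is already in the table at j=3, so x = 3.
Check: 14^3 ≡ 7 (mod 23).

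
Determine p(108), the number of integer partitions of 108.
483502844

p(n) counts ways to write n as a sum of positive integers (order ignored).
Euler's pentagonal recurrence: p(k) = p(k-1) + p(k-2) - p(k-5) - p(k-7) + p(k-12) + p(k-15) - ... (offsets j(3j∓1)/2, signs ++--, p(0)=1, p(<0)=0).
DP table for k = 0..107: p(0)=1, p(1)=1, p(2)=2, p(3)=3, p(4)=5, p(5)=7, p(6)=11, p(7)=15, p(8)=22, p(9)=30, p(10)=42, p(11)=56, p(12)=77, p(13)=101, p(14)=135, p(15)=176, p(16)=231, p(17)=297, p(18)=385, p(19)=490, p(20)=627, p(21)=792, p(22)=1002, p(23)=1255, p(24)=1575, p(25)=1958, p(26)=2436, p(27)=3010, p(28)=3718, p(29)=4565, p(30)=5604, p(31)=6842, p(32)=8349, p(33)=10143, p(34)=12310, p(35)=14883, p(36)=17977, p(37)=21637, p(38)=26015, p(39)=31185, p(40)=37338, p(41)=44583, p(42)=53174, p(43)=63261, p(44)=75175, p(45)=89134, p(46)=105558, p(47)=124754, p(48)=147273, p(49)=173525, p(50)=204226, p(51)=239943, p(52)=281589, p(53)=329931, p(54)=386155, p(55)=451276, p(56)=526823, p(57)=614154, p(58)=715220, p(59)=831820, p(60)=966467, p(61)=1121505, p(62)=1300156, p(63)=1505499, p(64)=1741630, p(65)=2012558, p(66)=2323520, p(67)=2679689, p(68)=3087735, p(69)=3554345, p(70)=4087968, p(71)=4697205, p(72)=5392783, p(73)=6185689, p(74)=7089500, p(75)=8118264, p(76)=9289091, p(77)=10619863, p(78)=12132164, p(79)=13848650, p(80)=15796476, p(81)=18004327, p(82)=20506255, p(83)=23338469, p(84)=26543660, p(85)=30167357, p(86)=34262962, p(87)=38887673, p(88)=44108109, p(89)=49995925, p(90)=56634173, p(91)=64112359, p(92)=72533807, p(93)=82010177, p(94)=92669720, p(95)=104651419, p(96)=118114304, p(97)=133230930, p(98)=150198136, p(99)=169229875, p(100)=190569292, p(101)=214481126, p(102)=241265379, p(103)=271248950, p(104)=304801365, p(105)=342325709, p(106)=384276336, p(107)=431149389.
Final step: p(108) = p(107) + p(106) - p(103) - p(101) + p(96) + p(93) - p(86) - p(82) + p(73) + p(68) - p(57) - p(51) + p(38) + p(31) - p(16) - p(8)
= 431149389 + 384276336 - 271248950 - 214481126 + 118114304 + 82010177 - 34262962 - 20506255 + 6185689 + 3087735 - 614154 - 239943 + 26015 + 6842 - 231 - 22
= 483502844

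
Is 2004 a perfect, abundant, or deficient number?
abundant

Proper divisors of 2004: sum = 1 + 2 + 3 + 4 + 6 + 12 + 167 + 334 + 501 + 668 + 1002 = 2700
Since 2700 > 2004, 2004 is abundant.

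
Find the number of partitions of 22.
1002

p(n) counts ways to write n as a sum of positive integers (order ignored).
Euler's pentagonal recurrence: p(k) = p(k-1) + p(k-2) - p(k-5) - p(k-7) + p(k-12) + p(k-15) - ... (offsets j(3j∓1)/2, signs ++--, p(0)=1, p(<0)=0).
DP table for k = 0..21: p(0)=1, p(1)=1, p(2)=2, p(3)=3, p(4)=5, p(5)=7, p(6)=11, p(7)=15, p(8)=22, p(9)=30, p(10)=42, p(11)=56, p(12)=77, p(13)=101, p(14)=135, p(15)=176, p(16)=231, p(17)=297, p(18)=385, p(19)=490, p(20)=627, p(21)=792.
Final step: p(22) = p(21) + p(20) - p(17) - p(15) + p(10) + p(7) - p(0)
= 792 + 627 - 297 - 176 + 42 + 15 - 1
= 1002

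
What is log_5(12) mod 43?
19

Baby-step giant-step with step n = ⌈√43⌉ = 7.
Baby steps 5^j mod 43 (j:value) for j=0..6: 0:1, 1:5, 2:25, 3:39, 4:23, 5:29, 6:16.
Giant-step multiplier: 5^(-7) ≡ 5^(42-7) = 5^35 ≡ 7 (mod 43).
Giant steps γ_i = 12·7^i mod 43: γ_0=12, γ_1=41, γ_2=29 (in table at j=5).
x = i·n + j = 2·7 + 5 = 19.
Check: 5^19 ≡ 12 (mod 43).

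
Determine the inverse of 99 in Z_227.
133

gcd(99, 227) = 1, so the inverse exists.
Extended Euclidean algorithm on (227, 99):
227 = 2 × 99 + 29  ⟹  29 = (1)·227 + (-2)·99
99 = 3 × 29 + 12  ⟹  12 = (-3)·227 + (7)·99
29 = 2 × 12 + 5  ⟹  5 = (7)·227 + (-16)·99
12 = 2 × 5 + 2  ⟹  2 = (-17)·227 + (39)·99
5 = 2 × 2 + 1  ⟹  1 = (41)·227 + (-94)·99
So (-94)·99 ≡ 1 (mod 227), i.e. 99^(-1) ≡ -94 ≡ 133 (mod 227).
Check: 99 × 133 = 13167 ≡ 1 (mod 227)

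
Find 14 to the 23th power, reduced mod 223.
15

Repeated squaring. Binary of 23 = 10111.
14^1 ≡ 14 (mod 223); 14^2 ≡ 196 (mod 223); 14^4 ≡ 60 (mod 223); 14^8 ≡ 32 (mod 223); 14^16 ≡ 132 (mod 223)
14^23 = 14^1 × 14^2 × 14^4 × 14^16 ≡ 15 (mod 223)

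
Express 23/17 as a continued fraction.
[1; 2, 1, 5]

Euclidean algorithm steps:
23 = 1 × 17 + 6
17 = 2 × 6 + 5
6 = 1 × 5 + 1
5 = 5 × 1 + 0
Continued fraction: [1; 2, 1, 5]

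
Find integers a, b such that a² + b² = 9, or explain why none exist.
0² + 3² (a=0, b=3)

Factorization: 9 = 3^2
By Fermat: n is sum of two squares iff every prime p ≡ 3 (mod 4) appears to even power.
All primes ≡ 3 (mod 4) appear to even power.
Search a = 0, 1, 2, … for 9 - a² a perfect square: first hit at a = 0: 9 - 0 = 9 = 3².
9 = 0² + 3² = 0 + 9 ✓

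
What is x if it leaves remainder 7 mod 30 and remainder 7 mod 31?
7

Using Chinese Remainder Theorem:
M = 30 × 31 = 930
M1 = 31, M2 = 30
y1 = 31^(-1) mod 30 = 1
y2 = 30^(-1) mod 31 = 30
x = (7×31×1 + 7×30×30) mod 930 = 7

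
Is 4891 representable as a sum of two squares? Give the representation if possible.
Not possible

Factorization: 4891 = 67 × 73
By Fermat: n is sum of two squares iff every prime p ≡ 3 (mod 4) appears to even power.
Prime(s) ≡ 3 (mod 4) with odd exponent: [(67, 1)]
Therefore 4891 cannot be expressed as a² + b².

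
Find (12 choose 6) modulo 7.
0

Using Lucas' theorem:
Write n=12 and k=6 in base 7:
n in base 7: [1, 5]
k in base 7: [0, 6]
C(12,6) mod 7 = ∏ C(n_i, k_i) mod 7
Digit binomials (mod 7): C(1,0) = 1; C(5,6) = 0 (k_i > n_i)
Product: 1 × 0 = 0 ≡ 0 (mod 7)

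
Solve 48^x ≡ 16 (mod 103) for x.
16

Baby-step giant-step with step n = ⌈√103⌉ = 11.
Baby steps 48^j mod 103 (j:value) for j=0..10: 0:1, 1:48, 2:38, 3:73, 4:2, 5:96, 6:76, 7:43, 8:4, 9:89, 10:49.
Giant-step multiplier: 48^(-11) ≡ 48^(102-11) = 48^91 ≡ 6 (mod 103).
Giant steps γ_i = 16·6^i mod 103: γ_0=16, γ_1=96 (in table at j=5).
x = i·n + j = 1·11 + 5 = 16.
Check: 48^16 ≡ 16 (mod 103).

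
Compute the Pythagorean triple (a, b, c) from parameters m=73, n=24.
(4753, 3504, 5905)

Euclid's formula: a = m² - n², b = 2mn, c = m² + n²
m = 73, n = 24
a = 73² - 24² = 5329 - 576 = 4753
b = 2 × 73 × 24 = 3504
c = 73² + 24² = 5329 + 576 = 5905
Verification: 4753² + 3504² = 22591009 + 12278016 = 34869025 = 5905² ✓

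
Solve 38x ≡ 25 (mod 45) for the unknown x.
x ≡ 35 (mod 45)

gcd(38, 45) = 1, which divides 25, so solutions exist.
Find 38^(-1) mod 45 by the extended Euclidean algorithm:
45 = 1 × 38 + 7  ⟹  7 = (1)·45 + (-1)·38
38 = 5 × 7 + 3  ⟹  3 = (-5)·45 + (6)·38
7 = 2 × 3 + 1  ⟹  1 = (11)·45 + (-13)·38
So (-13)·38 ≡ 1 (mod 45), i.e. 38^(-1) ≡ -13 ≡ 32 (mod 45).
x ≡ 32 × 25 = 800 ≡ 35 (mod 45).
Check: 38 × 35 = 1330 ≡ 25 (mod 45).
Unique solution: x ≡ 35 (mod 45)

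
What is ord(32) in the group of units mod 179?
178

179 is prime, so ord(32) divides φ(179) = 178.
Divisors of 178: 1, 2, 89, 178.
Repeated squaring: 32^1 ≡ 32, 32^2 ≡ 129, 32^4 ≡ 173, 32^8 ≡ 36, 32^16 ≡ 43, 32^32 ≡ 59, 32^64 ≡ 80, 32^128 ≡ 135 (mod 179).
Test 32^d mod 179 for each divisor d in increasing order:
32^1 ≡ 32
32^2 ≡ 129
32^89 = 32^64·32^16·32^8·32^1 ≡ 178
32^178 = 32^128·32^32·32^16·32^2 ≡ 1  ← first divisor giving 1
The order is 178.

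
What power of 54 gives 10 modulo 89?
74

Baby-step giant-step with step n = ⌈√89⌉ = 10.
Baby steps 54^j mod 89 (j:value) for j=0..9: 0:1, 1:54, 2:68, 3:23, 4:85, 5:51, 6:84, 7:86, 8:16, 9:63.
Giant-step multiplier: 54^(-10) ≡ 54^(88-10) = 54^78 ≡ 49 (mod 89).
Giant steps γ_i = 10·49^i mod 89: γ_0=10, γ_1=45, γ_2=69, γ_3=88, γ_4=40, γ_5=2, γ_6=9, γ_7=85 (in table at j=4).
x = i·n + j = 7·10 + 4 = 74.
Check: 54^74 ≡ 10 (mod 89).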